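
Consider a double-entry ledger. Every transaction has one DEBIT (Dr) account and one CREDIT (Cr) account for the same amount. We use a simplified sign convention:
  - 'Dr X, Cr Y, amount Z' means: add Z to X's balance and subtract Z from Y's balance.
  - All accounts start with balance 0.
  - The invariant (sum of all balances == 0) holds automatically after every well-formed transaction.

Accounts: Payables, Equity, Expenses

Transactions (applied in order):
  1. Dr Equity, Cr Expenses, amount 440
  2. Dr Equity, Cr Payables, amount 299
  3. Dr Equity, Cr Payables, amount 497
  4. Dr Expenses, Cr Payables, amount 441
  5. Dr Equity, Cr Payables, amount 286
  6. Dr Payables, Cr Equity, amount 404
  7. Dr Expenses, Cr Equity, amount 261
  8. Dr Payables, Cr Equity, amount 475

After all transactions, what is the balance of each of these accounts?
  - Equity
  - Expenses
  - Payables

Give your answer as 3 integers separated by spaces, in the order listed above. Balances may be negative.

Answer: 382 262 -644

Derivation:
After txn 1 (Dr Equity, Cr Expenses, amount 440): Equity=440 Expenses=-440
After txn 2 (Dr Equity, Cr Payables, amount 299): Equity=739 Expenses=-440 Payables=-299
After txn 3 (Dr Equity, Cr Payables, amount 497): Equity=1236 Expenses=-440 Payables=-796
After txn 4 (Dr Expenses, Cr Payables, amount 441): Equity=1236 Expenses=1 Payables=-1237
After txn 5 (Dr Equity, Cr Payables, amount 286): Equity=1522 Expenses=1 Payables=-1523
After txn 6 (Dr Payables, Cr Equity, amount 404): Equity=1118 Expenses=1 Payables=-1119
After txn 7 (Dr Expenses, Cr Equity, amount 261): Equity=857 Expenses=262 Payables=-1119
After txn 8 (Dr Payables, Cr Equity, amount 475): Equity=382 Expenses=262 Payables=-644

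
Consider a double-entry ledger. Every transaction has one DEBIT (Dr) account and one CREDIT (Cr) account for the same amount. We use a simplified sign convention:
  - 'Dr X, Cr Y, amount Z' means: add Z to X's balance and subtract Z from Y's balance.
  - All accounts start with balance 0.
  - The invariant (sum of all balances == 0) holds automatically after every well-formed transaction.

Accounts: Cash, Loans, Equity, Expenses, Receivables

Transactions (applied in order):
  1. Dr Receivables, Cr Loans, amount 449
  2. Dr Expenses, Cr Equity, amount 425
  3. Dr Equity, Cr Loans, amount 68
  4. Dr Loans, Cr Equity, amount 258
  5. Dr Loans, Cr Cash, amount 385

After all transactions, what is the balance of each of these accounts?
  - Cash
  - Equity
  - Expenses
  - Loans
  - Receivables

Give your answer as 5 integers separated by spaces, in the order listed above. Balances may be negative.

Answer: -385 -615 425 126 449

Derivation:
After txn 1 (Dr Receivables, Cr Loans, amount 449): Loans=-449 Receivables=449
After txn 2 (Dr Expenses, Cr Equity, amount 425): Equity=-425 Expenses=425 Loans=-449 Receivables=449
After txn 3 (Dr Equity, Cr Loans, amount 68): Equity=-357 Expenses=425 Loans=-517 Receivables=449
After txn 4 (Dr Loans, Cr Equity, amount 258): Equity=-615 Expenses=425 Loans=-259 Receivables=449
After txn 5 (Dr Loans, Cr Cash, amount 385): Cash=-385 Equity=-615 Expenses=425 Loans=126 Receivables=449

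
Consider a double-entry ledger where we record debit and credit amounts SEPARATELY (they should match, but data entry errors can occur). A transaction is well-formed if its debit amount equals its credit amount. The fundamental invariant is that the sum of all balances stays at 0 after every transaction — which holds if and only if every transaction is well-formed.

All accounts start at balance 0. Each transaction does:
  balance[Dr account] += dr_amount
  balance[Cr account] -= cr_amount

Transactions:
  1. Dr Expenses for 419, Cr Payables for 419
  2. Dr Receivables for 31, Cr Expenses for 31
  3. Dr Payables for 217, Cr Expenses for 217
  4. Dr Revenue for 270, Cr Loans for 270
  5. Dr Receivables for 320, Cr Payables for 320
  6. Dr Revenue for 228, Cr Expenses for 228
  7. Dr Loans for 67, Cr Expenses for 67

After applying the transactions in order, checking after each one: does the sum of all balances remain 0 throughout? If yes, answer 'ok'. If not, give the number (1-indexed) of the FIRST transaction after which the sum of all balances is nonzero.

Answer: ok

Derivation:
After txn 1: dr=419 cr=419 sum_balances=0
After txn 2: dr=31 cr=31 sum_balances=0
After txn 3: dr=217 cr=217 sum_balances=0
After txn 4: dr=270 cr=270 sum_balances=0
After txn 5: dr=320 cr=320 sum_balances=0
After txn 6: dr=228 cr=228 sum_balances=0
After txn 7: dr=67 cr=67 sum_balances=0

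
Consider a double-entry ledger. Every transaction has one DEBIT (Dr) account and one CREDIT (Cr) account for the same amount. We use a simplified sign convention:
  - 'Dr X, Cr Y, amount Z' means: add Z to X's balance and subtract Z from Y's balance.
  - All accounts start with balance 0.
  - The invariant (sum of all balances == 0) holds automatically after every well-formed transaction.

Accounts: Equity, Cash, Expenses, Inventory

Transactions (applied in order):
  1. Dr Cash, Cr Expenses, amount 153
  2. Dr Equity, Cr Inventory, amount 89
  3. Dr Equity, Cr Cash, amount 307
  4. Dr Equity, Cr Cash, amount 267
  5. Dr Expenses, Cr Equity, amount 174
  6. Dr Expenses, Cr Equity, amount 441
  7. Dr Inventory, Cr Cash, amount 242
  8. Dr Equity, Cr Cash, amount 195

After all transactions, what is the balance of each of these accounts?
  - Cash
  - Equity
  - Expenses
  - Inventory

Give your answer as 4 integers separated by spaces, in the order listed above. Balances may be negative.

Answer: -858 243 462 153

Derivation:
After txn 1 (Dr Cash, Cr Expenses, amount 153): Cash=153 Expenses=-153
After txn 2 (Dr Equity, Cr Inventory, amount 89): Cash=153 Equity=89 Expenses=-153 Inventory=-89
After txn 3 (Dr Equity, Cr Cash, amount 307): Cash=-154 Equity=396 Expenses=-153 Inventory=-89
After txn 4 (Dr Equity, Cr Cash, amount 267): Cash=-421 Equity=663 Expenses=-153 Inventory=-89
After txn 5 (Dr Expenses, Cr Equity, amount 174): Cash=-421 Equity=489 Expenses=21 Inventory=-89
After txn 6 (Dr Expenses, Cr Equity, amount 441): Cash=-421 Equity=48 Expenses=462 Inventory=-89
After txn 7 (Dr Inventory, Cr Cash, amount 242): Cash=-663 Equity=48 Expenses=462 Inventory=153
After txn 8 (Dr Equity, Cr Cash, amount 195): Cash=-858 Equity=243 Expenses=462 Inventory=153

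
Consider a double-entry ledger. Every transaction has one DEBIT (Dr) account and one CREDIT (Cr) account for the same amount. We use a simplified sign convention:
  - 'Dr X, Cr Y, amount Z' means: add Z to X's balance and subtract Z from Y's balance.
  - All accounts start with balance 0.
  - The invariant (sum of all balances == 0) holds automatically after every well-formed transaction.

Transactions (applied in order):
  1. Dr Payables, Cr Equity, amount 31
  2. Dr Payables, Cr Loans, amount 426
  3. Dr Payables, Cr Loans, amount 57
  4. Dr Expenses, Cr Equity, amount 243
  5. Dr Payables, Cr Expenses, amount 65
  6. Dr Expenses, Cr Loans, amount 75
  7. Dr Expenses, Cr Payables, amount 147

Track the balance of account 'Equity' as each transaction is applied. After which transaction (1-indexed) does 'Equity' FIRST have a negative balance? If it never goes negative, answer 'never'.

Answer: 1

Derivation:
After txn 1: Equity=-31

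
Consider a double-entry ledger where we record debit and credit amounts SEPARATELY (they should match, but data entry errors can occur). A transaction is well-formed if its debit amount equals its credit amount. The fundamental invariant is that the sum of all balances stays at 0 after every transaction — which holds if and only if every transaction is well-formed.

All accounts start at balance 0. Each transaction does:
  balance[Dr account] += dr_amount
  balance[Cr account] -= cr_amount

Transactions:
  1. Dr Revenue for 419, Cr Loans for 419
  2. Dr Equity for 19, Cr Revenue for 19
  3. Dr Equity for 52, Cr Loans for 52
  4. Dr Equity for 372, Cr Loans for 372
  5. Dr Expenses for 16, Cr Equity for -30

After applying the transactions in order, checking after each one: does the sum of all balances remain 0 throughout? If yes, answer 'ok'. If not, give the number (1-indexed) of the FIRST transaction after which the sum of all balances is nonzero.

Answer: 5

Derivation:
After txn 1: dr=419 cr=419 sum_balances=0
After txn 2: dr=19 cr=19 sum_balances=0
After txn 3: dr=52 cr=52 sum_balances=0
After txn 4: dr=372 cr=372 sum_balances=0
After txn 5: dr=16 cr=-30 sum_balances=46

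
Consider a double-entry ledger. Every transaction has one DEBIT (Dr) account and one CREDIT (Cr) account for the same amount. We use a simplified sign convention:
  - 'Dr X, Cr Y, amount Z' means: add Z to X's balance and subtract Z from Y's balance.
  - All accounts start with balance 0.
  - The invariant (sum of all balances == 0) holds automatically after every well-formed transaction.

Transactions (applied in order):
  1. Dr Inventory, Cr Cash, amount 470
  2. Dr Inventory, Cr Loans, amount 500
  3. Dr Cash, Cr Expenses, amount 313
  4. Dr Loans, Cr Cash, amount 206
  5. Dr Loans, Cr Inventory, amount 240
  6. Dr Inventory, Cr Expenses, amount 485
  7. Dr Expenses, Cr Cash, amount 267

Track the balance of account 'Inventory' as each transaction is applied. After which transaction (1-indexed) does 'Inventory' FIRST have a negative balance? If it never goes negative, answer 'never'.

Answer: never

Derivation:
After txn 1: Inventory=470
After txn 2: Inventory=970
After txn 3: Inventory=970
After txn 4: Inventory=970
After txn 5: Inventory=730
After txn 6: Inventory=1215
After txn 7: Inventory=1215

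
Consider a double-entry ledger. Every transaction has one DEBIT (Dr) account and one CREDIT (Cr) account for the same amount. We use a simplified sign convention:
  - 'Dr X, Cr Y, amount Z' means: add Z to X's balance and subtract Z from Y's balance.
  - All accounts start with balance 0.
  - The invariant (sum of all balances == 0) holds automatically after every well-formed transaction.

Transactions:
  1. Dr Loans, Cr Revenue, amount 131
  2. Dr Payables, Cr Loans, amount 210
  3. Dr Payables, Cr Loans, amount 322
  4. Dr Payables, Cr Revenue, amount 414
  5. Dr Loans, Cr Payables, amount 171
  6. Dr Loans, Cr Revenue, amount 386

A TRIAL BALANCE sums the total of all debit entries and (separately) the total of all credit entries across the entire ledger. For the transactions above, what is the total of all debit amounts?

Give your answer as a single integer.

Answer: 1634

Derivation:
Txn 1: debit+=131
Txn 2: debit+=210
Txn 3: debit+=322
Txn 4: debit+=414
Txn 5: debit+=171
Txn 6: debit+=386
Total debits = 1634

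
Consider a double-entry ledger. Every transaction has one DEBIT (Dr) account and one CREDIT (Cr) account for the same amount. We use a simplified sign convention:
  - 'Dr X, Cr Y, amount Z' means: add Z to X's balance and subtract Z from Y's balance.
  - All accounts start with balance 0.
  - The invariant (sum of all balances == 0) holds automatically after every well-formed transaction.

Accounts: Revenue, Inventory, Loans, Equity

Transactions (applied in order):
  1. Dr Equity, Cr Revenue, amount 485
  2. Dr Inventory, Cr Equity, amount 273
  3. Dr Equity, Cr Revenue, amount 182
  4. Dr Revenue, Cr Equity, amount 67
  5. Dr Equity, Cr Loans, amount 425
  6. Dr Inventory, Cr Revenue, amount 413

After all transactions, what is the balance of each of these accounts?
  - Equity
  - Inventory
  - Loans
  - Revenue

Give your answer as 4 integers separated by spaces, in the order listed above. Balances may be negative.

Answer: 752 686 -425 -1013

Derivation:
After txn 1 (Dr Equity, Cr Revenue, amount 485): Equity=485 Revenue=-485
After txn 2 (Dr Inventory, Cr Equity, amount 273): Equity=212 Inventory=273 Revenue=-485
After txn 3 (Dr Equity, Cr Revenue, amount 182): Equity=394 Inventory=273 Revenue=-667
After txn 4 (Dr Revenue, Cr Equity, amount 67): Equity=327 Inventory=273 Revenue=-600
After txn 5 (Dr Equity, Cr Loans, amount 425): Equity=752 Inventory=273 Loans=-425 Revenue=-600
After txn 6 (Dr Inventory, Cr Revenue, amount 413): Equity=752 Inventory=686 Loans=-425 Revenue=-1013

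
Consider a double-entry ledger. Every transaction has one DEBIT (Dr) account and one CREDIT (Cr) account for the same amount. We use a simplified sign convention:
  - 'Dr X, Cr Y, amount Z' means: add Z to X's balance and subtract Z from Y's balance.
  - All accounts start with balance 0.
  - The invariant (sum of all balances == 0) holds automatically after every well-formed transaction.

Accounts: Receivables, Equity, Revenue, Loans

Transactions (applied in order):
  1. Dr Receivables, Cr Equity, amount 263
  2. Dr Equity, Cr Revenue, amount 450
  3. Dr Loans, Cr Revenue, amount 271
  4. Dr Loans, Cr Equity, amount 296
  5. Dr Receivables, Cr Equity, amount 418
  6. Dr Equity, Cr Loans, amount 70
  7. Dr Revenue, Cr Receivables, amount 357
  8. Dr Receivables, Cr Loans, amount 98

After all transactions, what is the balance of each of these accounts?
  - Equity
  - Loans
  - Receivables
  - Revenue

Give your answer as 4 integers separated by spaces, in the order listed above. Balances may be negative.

Answer: -457 399 422 -364

Derivation:
After txn 1 (Dr Receivables, Cr Equity, amount 263): Equity=-263 Receivables=263
After txn 2 (Dr Equity, Cr Revenue, amount 450): Equity=187 Receivables=263 Revenue=-450
After txn 3 (Dr Loans, Cr Revenue, amount 271): Equity=187 Loans=271 Receivables=263 Revenue=-721
After txn 4 (Dr Loans, Cr Equity, amount 296): Equity=-109 Loans=567 Receivables=263 Revenue=-721
After txn 5 (Dr Receivables, Cr Equity, amount 418): Equity=-527 Loans=567 Receivables=681 Revenue=-721
After txn 6 (Dr Equity, Cr Loans, amount 70): Equity=-457 Loans=497 Receivables=681 Revenue=-721
After txn 7 (Dr Revenue, Cr Receivables, amount 357): Equity=-457 Loans=497 Receivables=324 Revenue=-364
After txn 8 (Dr Receivables, Cr Loans, amount 98): Equity=-457 Loans=399 Receivables=422 Revenue=-364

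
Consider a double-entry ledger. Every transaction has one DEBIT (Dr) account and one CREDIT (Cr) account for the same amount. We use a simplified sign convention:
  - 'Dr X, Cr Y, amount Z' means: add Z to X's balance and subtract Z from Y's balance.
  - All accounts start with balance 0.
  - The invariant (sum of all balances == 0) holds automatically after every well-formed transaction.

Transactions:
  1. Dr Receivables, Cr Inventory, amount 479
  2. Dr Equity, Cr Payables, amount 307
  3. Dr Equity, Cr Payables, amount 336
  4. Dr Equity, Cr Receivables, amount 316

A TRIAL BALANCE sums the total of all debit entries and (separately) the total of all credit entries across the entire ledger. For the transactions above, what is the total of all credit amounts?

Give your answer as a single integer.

Answer: 1438

Derivation:
Txn 1: credit+=479
Txn 2: credit+=307
Txn 3: credit+=336
Txn 4: credit+=316
Total credits = 1438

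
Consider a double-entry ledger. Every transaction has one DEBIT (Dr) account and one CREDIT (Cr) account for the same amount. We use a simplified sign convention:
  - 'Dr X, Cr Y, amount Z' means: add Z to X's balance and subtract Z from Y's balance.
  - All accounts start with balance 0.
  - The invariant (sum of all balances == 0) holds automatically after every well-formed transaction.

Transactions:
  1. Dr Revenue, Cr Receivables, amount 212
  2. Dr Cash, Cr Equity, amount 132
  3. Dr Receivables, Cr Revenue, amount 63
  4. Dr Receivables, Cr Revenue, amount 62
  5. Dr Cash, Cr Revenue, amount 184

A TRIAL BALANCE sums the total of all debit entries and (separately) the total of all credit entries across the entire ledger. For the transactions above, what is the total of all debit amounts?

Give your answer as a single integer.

Txn 1: debit+=212
Txn 2: debit+=132
Txn 3: debit+=63
Txn 4: debit+=62
Txn 5: debit+=184
Total debits = 653

Answer: 653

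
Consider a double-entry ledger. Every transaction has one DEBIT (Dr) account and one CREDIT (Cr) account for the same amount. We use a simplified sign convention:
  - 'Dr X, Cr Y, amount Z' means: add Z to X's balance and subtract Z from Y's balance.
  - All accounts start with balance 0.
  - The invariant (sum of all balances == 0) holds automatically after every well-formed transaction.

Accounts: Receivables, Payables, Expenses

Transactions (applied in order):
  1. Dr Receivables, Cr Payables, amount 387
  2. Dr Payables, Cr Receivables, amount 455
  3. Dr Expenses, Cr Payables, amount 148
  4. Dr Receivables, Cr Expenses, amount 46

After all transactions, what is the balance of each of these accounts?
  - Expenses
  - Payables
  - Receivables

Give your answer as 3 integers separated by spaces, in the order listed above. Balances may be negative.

Answer: 102 -80 -22

Derivation:
After txn 1 (Dr Receivables, Cr Payables, amount 387): Payables=-387 Receivables=387
After txn 2 (Dr Payables, Cr Receivables, amount 455): Payables=68 Receivables=-68
After txn 3 (Dr Expenses, Cr Payables, amount 148): Expenses=148 Payables=-80 Receivables=-68
After txn 4 (Dr Receivables, Cr Expenses, amount 46): Expenses=102 Payables=-80 Receivables=-22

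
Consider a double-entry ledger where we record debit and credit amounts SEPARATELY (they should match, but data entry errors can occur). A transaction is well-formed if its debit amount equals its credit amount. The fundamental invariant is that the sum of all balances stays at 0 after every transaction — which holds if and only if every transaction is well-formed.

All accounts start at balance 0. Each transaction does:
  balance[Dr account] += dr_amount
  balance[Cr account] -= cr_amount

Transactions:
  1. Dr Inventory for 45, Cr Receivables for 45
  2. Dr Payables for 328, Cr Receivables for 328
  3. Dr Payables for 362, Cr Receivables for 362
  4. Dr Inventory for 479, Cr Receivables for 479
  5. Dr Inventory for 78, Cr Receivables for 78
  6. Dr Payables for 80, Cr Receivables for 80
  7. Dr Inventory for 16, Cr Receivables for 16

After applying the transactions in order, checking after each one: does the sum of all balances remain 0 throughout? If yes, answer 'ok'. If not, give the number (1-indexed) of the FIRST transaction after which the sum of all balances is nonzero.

After txn 1: dr=45 cr=45 sum_balances=0
After txn 2: dr=328 cr=328 sum_balances=0
After txn 3: dr=362 cr=362 sum_balances=0
After txn 4: dr=479 cr=479 sum_balances=0
After txn 5: dr=78 cr=78 sum_balances=0
After txn 6: dr=80 cr=80 sum_balances=0
After txn 7: dr=16 cr=16 sum_balances=0

Answer: ok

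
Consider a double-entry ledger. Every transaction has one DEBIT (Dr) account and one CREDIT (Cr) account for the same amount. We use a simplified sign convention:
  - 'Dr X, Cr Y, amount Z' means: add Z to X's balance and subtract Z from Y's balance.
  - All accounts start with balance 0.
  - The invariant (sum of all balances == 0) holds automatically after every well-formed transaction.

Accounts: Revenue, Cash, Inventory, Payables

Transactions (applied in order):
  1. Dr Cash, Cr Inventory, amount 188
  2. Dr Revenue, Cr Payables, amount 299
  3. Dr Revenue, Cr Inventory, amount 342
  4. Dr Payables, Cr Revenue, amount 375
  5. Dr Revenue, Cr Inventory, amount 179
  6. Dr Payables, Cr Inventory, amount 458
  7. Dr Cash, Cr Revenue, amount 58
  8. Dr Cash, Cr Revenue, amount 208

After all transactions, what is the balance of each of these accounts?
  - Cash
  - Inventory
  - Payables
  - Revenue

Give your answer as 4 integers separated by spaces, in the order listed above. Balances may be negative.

Answer: 454 -1167 534 179

Derivation:
After txn 1 (Dr Cash, Cr Inventory, amount 188): Cash=188 Inventory=-188
After txn 2 (Dr Revenue, Cr Payables, amount 299): Cash=188 Inventory=-188 Payables=-299 Revenue=299
After txn 3 (Dr Revenue, Cr Inventory, amount 342): Cash=188 Inventory=-530 Payables=-299 Revenue=641
After txn 4 (Dr Payables, Cr Revenue, amount 375): Cash=188 Inventory=-530 Payables=76 Revenue=266
After txn 5 (Dr Revenue, Cr Inventory, amount 179): Cash=188 Inventory=-709 Payables=76 Revenue=445
After txn 6 (Dr Payables, Cr Inventory, amount 458): Cash=188 Inventory=-1167 Payables=534 Revenue=445
After txn 7 (Dr Cash, Cr Revenue, amount 58): Cash=246 Inventory=-1167 Payables=534 Revenue=387
After txn 8 (Dr Cash, Cr Revenue, amount 208): Cash=454 Inventory=-1167 Payables=534 Revenue=179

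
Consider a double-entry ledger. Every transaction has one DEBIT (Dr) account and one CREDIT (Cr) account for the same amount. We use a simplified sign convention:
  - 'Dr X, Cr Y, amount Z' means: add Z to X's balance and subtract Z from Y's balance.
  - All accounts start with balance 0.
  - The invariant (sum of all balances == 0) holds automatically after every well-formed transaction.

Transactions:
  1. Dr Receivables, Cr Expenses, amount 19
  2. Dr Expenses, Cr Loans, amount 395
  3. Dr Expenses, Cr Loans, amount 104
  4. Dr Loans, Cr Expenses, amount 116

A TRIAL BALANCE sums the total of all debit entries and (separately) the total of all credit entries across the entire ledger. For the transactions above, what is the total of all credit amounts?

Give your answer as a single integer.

Txn 1: credit+=19
Txn 2: credit+=395
Txn 3: credit+=104
Txn 4: credit+=116
Total credits = 634

Answer: 634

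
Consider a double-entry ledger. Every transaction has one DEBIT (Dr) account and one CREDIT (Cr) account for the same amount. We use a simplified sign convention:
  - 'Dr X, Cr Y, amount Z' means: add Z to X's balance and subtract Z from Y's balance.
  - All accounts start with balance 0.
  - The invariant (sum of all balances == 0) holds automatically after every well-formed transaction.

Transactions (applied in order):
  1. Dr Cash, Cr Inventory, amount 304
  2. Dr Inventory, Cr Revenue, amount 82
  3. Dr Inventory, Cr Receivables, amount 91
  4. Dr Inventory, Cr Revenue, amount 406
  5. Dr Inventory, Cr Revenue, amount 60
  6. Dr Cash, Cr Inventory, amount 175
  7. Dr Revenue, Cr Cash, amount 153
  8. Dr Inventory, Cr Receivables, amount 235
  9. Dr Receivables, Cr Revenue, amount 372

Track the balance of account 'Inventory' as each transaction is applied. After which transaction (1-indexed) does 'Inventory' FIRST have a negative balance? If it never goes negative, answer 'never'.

Answer: 1

Derivation:
After txn 1: Inventory=-304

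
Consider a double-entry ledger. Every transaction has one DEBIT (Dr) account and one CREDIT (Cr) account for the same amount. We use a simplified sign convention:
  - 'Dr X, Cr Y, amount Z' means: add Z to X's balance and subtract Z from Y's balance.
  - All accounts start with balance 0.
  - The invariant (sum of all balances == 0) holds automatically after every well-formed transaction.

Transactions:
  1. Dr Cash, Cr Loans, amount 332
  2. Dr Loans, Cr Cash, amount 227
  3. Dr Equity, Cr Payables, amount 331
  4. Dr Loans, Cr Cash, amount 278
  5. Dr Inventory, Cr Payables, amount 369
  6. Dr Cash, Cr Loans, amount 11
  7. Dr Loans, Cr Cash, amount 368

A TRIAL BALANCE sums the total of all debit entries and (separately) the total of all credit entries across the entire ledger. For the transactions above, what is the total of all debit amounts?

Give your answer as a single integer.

Answer: 1916

Derivation:
Txn 1: debit+=332
Txn 2: debit+=227
Txn 3: debit+=331
Txn 4: debit+=278
Txn 5: debit+=369
Txn 6: debit+=11
Txn 7: debit+=368
Total debits = 1916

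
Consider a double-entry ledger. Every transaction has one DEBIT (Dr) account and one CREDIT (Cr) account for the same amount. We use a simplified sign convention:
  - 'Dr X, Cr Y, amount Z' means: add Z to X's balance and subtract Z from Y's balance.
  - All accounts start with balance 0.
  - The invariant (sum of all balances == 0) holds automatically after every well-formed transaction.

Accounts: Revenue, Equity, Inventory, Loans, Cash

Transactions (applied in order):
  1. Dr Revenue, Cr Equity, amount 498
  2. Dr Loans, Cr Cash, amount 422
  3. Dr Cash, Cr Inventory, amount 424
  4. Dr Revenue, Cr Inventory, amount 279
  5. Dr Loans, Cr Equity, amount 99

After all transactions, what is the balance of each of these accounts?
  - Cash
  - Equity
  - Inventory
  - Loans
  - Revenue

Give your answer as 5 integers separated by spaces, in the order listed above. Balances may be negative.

After txn 1 (Dr Revenue, Cr Equity, amount 498): Equity=-498 Revenue=498
After txn 2 (Dr Loans, Cr Cash, amount 422): Cash=-422 Equity=-498 Loans=422 Revenue=498
After txn 3 (Dr Cash, Cr Inventory, amount 424): Cash=2 Equity=-498 Inventory=-424 Loans=422 Revenue=498
After txn 4 (Dr Revenue, Cr Inventory, amount 279): Cash=2 Equity=-498 Inventory=-703 Loans=422 Revenue=777
After txn 5 (Dr Loans, Cr Equity, amount 99): Cash=2 Equity=-597 Inventory=-703 Loans=521 Revenue=777

Answer: 2 -597 -703 521 777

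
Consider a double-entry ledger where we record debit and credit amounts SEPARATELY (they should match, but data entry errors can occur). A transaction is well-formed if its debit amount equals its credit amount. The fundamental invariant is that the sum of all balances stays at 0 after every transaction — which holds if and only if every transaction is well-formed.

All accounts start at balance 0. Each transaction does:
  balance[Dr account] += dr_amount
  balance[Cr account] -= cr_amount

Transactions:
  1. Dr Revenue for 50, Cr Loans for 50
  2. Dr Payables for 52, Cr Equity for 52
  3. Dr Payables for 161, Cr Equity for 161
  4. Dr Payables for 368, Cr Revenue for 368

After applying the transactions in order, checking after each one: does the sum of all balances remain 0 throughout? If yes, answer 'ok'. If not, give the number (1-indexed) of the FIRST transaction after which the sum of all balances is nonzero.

Answer: ok

Derivation:
After txn 1: dr=50 cr=50 sum_balances=0
After txn 2: dr=52 cr=52 sum_balances=0
After txn 3: dr=161 cr=161 sum_balances=0
After txn 4: dr=368 cr=368 sum_balances=0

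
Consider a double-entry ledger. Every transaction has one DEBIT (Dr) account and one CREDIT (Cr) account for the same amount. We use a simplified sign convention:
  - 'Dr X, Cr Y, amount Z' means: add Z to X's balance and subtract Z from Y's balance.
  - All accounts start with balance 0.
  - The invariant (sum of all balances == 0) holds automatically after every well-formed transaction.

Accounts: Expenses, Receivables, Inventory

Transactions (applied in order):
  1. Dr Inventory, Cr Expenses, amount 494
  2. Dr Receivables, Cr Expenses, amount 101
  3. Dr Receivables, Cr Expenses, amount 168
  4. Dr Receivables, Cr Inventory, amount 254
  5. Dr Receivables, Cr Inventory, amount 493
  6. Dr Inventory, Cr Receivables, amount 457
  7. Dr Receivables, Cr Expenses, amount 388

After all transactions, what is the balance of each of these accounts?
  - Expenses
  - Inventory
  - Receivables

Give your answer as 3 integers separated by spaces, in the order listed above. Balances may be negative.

After txn 1 (Dr Inventory, Cr Expenses, amount 494): Expenses=-494 Inventory=494
After txn 2 (Dr Receivables, Cr Expenses, amount 101): Expenses=-595 Inventory=494 Receivables=101
After txn 3 (Dr Receivables, Cr Expenses, amount 168): Expenses=-763 Inventory=494 Receivables=269
After txn 4 (Dr Receivables, Cr Inventory, amount 254): Expenses=-763 Inventory=240 Receivables=523
After txn 5 (Dr Receivables, Cr Inventory, amount 493): Expenses=-763 Inventory=-253 Receivables=1016
After txn 6 (Dr Inventory, Cr Receivables, amount 457): Expenses=-763 Inventory=204 Receivables=559
After txn 7 (Dr Receivables, Cr Expenses, amount 388): Expenses=-1151 Inventory=204 Receivables=947

Answer: -1151 204 947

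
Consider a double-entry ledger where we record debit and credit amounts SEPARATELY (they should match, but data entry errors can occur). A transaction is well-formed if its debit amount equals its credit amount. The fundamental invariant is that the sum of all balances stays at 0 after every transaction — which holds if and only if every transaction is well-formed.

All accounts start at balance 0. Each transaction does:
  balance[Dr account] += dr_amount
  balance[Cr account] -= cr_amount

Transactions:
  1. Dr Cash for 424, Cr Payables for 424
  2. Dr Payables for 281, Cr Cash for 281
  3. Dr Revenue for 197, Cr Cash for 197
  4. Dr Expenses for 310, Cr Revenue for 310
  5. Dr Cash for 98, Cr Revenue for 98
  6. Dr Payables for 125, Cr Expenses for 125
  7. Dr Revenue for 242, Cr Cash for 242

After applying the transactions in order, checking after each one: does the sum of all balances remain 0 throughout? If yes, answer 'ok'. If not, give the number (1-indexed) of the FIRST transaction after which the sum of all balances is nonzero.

After txn 1: dr=424 cr=424 sum_balances=0
After txn 2: dr=281 cr=281 sum_balances=0
After txn 3: dr=197 cr=197 sum_balances=0
After txn 4: dr=310 cr=310 sum_balances=0
After txn 5: dr=98 cr=98 sum_balances=0
After txn 6: dr=125 cr=125 sum_balances=0
After txn 7: dr=242 cr=242 sum_balances=0

Answer: ok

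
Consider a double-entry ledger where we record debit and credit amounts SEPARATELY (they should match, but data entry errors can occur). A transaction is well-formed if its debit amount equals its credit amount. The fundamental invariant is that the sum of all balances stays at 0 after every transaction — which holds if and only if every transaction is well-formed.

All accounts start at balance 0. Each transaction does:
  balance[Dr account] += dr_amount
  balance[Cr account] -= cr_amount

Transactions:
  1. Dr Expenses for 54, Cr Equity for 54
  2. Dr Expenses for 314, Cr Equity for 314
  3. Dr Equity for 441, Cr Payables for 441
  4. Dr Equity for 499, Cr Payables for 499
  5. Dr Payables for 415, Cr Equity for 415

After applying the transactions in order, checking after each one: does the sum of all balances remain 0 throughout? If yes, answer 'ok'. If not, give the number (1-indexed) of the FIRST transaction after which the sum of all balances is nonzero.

Answer: ok

Derivation:
After txn 1: dr=54 cr=54 sum_balances=0
After txn 2: dr=314 cr=314 sum_balances=0
After txn 3: dr=441 cr=441 sum_balances=0
After txn 4: dr=499 cr=499 sum_balances=0
After txn 5: dr=415 cr=415 sum_balances=0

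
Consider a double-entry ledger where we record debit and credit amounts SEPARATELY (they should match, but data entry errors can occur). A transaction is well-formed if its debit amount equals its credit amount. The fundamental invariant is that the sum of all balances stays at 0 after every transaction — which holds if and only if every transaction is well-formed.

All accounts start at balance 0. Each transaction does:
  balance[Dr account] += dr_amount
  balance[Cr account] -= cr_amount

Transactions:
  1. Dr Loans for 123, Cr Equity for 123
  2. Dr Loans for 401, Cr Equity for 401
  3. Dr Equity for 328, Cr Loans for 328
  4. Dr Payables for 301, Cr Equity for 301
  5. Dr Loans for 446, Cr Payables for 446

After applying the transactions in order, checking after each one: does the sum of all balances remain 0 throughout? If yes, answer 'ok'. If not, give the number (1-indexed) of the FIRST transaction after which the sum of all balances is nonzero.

Answer: ok

Derivation:
After txn 1: dr=123 cr=123 sum_balances=0
After txn 2: dr=401 cr=401 sum_balances=0
After txn 3: dr=328 cr=328 sum_balances=0
After txn 4: dr=301 cr=301 sum_balances=0
After txn 5: dr=446 cr=446 sum_balances=0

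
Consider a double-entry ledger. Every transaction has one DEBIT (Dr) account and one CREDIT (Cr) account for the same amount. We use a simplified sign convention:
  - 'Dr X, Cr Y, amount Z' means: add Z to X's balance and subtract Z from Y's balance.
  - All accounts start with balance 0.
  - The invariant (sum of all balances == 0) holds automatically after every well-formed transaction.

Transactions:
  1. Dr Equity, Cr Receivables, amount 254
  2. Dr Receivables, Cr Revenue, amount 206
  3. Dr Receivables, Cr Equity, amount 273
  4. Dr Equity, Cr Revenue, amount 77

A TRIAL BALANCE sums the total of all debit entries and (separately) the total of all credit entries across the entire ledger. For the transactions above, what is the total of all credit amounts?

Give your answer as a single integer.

Answer: 810

Derivation:
Txn 1: credit+=254
Txn 2: credit+=206
Txn 3: credit+=273
Txn 4: credit+=77
Total credits = 810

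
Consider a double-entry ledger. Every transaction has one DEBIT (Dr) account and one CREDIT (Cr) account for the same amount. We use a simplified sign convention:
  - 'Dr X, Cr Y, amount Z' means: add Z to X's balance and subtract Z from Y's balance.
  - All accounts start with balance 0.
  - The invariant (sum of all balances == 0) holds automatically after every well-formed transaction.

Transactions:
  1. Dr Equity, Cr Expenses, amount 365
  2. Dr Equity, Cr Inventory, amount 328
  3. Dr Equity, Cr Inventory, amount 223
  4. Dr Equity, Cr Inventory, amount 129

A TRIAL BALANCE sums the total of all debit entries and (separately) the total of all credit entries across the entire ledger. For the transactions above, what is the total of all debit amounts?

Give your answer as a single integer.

Answer: 1045

Derivation:
Txn 1: debit+=365
Txn 2: debit+=328
Txn 3: debit+=223
Txn 4: debit+=129
Total debits = 1045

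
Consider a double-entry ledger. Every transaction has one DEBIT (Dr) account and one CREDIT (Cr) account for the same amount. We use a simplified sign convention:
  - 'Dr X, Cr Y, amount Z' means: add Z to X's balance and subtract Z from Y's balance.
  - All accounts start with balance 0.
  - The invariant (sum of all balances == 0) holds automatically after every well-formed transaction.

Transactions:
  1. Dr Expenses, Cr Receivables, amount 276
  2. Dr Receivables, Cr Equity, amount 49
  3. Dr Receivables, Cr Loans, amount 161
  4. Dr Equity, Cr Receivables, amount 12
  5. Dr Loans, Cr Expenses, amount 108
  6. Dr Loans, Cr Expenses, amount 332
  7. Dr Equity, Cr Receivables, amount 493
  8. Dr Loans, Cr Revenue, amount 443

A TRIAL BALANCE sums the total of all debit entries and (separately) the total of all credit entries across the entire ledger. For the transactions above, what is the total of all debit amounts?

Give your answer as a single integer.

Answer: 1874

Derivation:
Txn 1: debit+=276
Txn 2: debit+=49
Txn 3: debit+=161
Txn 4: debit+=12
Txn 5: debit+=108
Txn 6: debit+=332
Txn 7: debit+=493
Txn 8: debit+=443
Total debits = 1874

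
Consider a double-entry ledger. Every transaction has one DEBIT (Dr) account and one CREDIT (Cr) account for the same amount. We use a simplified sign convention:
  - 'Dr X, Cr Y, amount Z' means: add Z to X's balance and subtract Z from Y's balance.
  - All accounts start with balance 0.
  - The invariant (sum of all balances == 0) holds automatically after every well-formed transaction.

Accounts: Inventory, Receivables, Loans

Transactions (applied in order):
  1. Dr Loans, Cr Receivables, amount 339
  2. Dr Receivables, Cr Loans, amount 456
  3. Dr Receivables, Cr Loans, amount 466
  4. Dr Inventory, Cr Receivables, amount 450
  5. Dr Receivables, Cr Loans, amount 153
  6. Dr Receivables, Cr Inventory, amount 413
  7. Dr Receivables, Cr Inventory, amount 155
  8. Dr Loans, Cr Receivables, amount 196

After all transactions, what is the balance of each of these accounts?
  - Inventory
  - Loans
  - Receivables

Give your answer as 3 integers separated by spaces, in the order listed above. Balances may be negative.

After txn 1 (Dr Loans, Cr Receivables, amount 339): Loans=339 Receivables=-339
After txn 2 (Dr Receivables, Cr Loans, amount 456): Loans=-117 Receivables=117
After txn 3 (Dr Receivables, Cr Loans, amount 466): Loans=-583 Receivables=583
After txn 4 (Dr Inventory, Cr Receivables, amount 450): Inventory=450 Loans=-583 Receivables=133
After txn 5 (Dr Receivables, Cr Loans, amount 153): Inventory=450 Loans=-736 Receivables=286
After txn 6 (Dr Receivables, Cr Inventory, amount 413): Inventory=37 Loans=-736 Receivables=699
After txn 7 (Dr Receivables, Cr Inventory, amount 155): Inventory=-118 Loans=-736 Receivables=854
After txn 8 (Dr Loans, Cr Receivables, amount 196): Inventory=-118 Loans=-540 Receivables=658

Answer: -118 -540 658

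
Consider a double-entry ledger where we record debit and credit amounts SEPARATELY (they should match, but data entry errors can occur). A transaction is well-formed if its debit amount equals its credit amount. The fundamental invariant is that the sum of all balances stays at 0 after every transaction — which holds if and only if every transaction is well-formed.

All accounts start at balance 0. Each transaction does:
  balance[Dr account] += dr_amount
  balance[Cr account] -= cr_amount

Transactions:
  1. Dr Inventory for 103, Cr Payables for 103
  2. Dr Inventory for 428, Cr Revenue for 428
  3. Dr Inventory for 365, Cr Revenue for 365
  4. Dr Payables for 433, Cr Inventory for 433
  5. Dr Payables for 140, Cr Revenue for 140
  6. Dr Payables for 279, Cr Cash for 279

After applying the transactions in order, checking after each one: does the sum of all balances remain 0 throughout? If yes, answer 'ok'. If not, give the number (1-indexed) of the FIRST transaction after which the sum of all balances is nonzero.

Answer: ok

Derivation:
After txn 1: dr=103 cr=103 sum_balances=0
After txn 2: dr=428 cr=428 sum_balances=0
After txn 3: dr=365 cr=365 sum_balances=0
After txn 4: dr=433 cr=433 sum_balances=0
After txn 5: dr=140 cr=140 sum_balances=0
After txn 6: dr=279 cr=279 sum_balances=0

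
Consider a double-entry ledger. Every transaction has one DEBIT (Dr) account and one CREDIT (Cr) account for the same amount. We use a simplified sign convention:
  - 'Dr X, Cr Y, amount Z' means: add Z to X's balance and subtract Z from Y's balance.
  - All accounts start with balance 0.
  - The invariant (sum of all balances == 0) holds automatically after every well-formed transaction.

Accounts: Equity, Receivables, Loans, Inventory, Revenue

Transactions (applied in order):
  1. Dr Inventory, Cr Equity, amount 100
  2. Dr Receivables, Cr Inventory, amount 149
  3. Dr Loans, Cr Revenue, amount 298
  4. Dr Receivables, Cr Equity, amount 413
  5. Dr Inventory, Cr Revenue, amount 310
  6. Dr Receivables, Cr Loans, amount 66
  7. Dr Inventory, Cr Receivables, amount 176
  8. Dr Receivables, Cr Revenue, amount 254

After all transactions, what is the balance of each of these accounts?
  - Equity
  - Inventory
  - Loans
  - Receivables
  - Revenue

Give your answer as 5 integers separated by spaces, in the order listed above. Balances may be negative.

After txn 1 (Dr Inventory, Cr Equity, amount 100): Equity=-100 Inventory=100
After txn 2 (Dr Receivables, Cr Inventory, amount 149): Equity=-100 Inventory=-49 Receivables=149
After txn 3 (Dr Loans, Cr Revenue, amount 298): Equity=-100 Inventory=-49 Loans=298 Receivables=149 Revenue=-298
After txn 4 (Dr Receivables, Cr Equity, amount 413): Equity=-513 Inventory=-49 Loans=298 Receivables=562 Revenue=-298
After txn 5 (Dr Inventory, Cr Revenue, amount 310): Equity=-513 Inventory=261 Loans=298 Receivables=562 Revenue=-608
After txn 6 (Dr Receivables, Cr Loans, amount 66): Equity=-513 Inventory=261 Loans=232 Receivables=628 Revenue=-608
After txn 7 (Dr Inventory, Cr Receivables, amount 176): Equity=-513 Inventory=437 Loans=232 Receivables=452 Revenue=-608
After txn 8 (Dr Receivables, Cr Revenue, amount 254): Equity=-513 Inventory=437 Loans=232 Receivables=706 Revenue=-862

Answer: -513 437 232 706 -862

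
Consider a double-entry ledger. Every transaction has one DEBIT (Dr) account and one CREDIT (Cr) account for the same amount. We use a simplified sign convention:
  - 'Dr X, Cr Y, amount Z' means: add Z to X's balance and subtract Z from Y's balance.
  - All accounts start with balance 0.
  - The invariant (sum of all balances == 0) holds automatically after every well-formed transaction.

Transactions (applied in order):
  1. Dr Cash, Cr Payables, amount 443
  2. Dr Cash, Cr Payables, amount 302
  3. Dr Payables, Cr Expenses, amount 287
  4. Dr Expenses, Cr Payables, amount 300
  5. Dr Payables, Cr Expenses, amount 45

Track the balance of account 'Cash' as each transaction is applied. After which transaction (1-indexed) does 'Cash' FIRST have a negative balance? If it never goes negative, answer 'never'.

Answer: never

Derivation:
After txn 1: Cash=443
After txn 2: Cash=745
After txn 3: Cash=745
After txn 4: Cash=745
After txn 5: Cash=745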